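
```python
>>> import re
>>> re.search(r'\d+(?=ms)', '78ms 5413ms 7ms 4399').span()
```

(0, 2)

The `(?=…)`/`(?<=…)` assertion just peeks at neighbouring text; it doesn't advance the match position.
The match spans [0:2] → '78'.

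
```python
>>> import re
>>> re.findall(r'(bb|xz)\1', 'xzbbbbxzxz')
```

A backreference is literal: `\1` must see the identical characters the first group matched.
Walking the string: at [2:6] match 'bbbb', group 1 = 'bb'; at [6:10] match 'xzxz', group 1 = 'xz'.
One capturing group, so `findall` returns just the captured substring from each match — 2 in all.

['bb', 'xz']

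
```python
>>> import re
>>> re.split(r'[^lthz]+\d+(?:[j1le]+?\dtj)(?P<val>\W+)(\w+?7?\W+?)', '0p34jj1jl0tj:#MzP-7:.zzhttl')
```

Pattern: one or more of any character except [lthz], then one or more of a digit; then one or more of one of [j1le] (lazy), then a digit, then the literal 'tj' (non-capturing group); then one or more of a non-word character (captured as 'val'); then one or more of a word character (lazy), then optionally a literal '7', then one or more of a non-word character (lazy) (captured).
Matches to split on: at [0:18] → '0p34jj1jl0tj:#MzP-'.
The group in the pattern means `split` returns the separators' captures alongside the pieces.

['', ':#', 'MzP-', '7:.zzhttl']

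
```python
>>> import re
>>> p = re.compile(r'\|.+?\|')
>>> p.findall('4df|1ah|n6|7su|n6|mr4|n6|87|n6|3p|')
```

The `?` after the quantifier makes it lazy — it takes as little as possible before letting the rest of the pattern try.
Matches: at [3:8] → '|1ah|'; at [10:15] → '|7su|'; at [17:22] → '|mr4|'; at [24:28] → '|87|'; at [30:34] → '|3p|'.
`findall` yields the raw match text (5 of them) because the pattern has no groups.

['|1ah|', '|7su|', '|mr4|', '|87|', '|3p|']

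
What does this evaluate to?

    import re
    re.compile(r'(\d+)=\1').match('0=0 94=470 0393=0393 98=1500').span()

(0, 3)

A backreference is literal: `\1` must see the identical characters the first group matched.
`re.match` only tries the pattern at the start of the string.
The match spans [0:3] → '0=0'.
Captured: group 1 = '0'.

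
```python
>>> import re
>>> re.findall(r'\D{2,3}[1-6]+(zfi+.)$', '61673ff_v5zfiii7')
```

Pattern: 2 to 3 of a non-digit, then one or more of a character in [1-6]; then the literal 'zf', then one or more of a literal 'i', then any character (captured); then anchored at the end.
Scanning left to right: at [6:16] match 'f_v5zfiii7', group 1 = 'zfiii7'.
One capturing group, so `findall` returns just the captured substring from the one match — 1 in all.

['zfiii7']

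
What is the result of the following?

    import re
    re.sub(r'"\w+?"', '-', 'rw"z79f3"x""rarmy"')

Matches: at [2:9] → '"z79f3"'; at [11:18] → '"rarmy"'.
Every occurrence is swapped for '-'.

'rw-x"-'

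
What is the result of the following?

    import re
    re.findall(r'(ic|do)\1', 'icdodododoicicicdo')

['do', 'do', 'ic']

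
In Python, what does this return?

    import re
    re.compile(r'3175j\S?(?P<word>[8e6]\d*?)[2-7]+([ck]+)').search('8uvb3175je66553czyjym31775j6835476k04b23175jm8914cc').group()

The match spans [4:16] → '3175je66553c'.

'3175je66553c'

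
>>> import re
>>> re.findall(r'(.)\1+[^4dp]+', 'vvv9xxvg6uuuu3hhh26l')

['v']

`\1` has to match the exact text group 1 already captured.
Walking the string: at [0:20] match 'vvv9xxvg6uuuu3hhh26l', group 1 = 'v'.
`findall` collects group 1 from the one match (1 total).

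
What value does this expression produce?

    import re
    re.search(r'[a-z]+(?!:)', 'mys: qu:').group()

'my'

`(?!…)`/`(?<!…)` only lets a position through if the neighbouring text does NOT match; no characters are consumed.
Unlike `match`, `search` isn't anchored — it looks for the pattern anywhere in the string.
The match spans [0:2] → 'my'.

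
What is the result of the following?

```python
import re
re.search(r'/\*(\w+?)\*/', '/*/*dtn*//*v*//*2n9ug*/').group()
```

The match spans [2:9] → '/*dtn*/'.

'/*dtn*/'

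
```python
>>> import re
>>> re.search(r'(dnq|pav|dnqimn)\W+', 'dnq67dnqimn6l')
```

`re.search` scans for the first position where the pattern succeeds.
Here the pattern never matches, so the call returns None.

None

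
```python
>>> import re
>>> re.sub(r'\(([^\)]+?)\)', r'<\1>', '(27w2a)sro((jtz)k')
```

Matches: at [0:7] → '(27w2a)'; at [10:16] → '((jtz)'.
`\1` in the replacement pulls in group 1's text for each match.

'<27w2a>sro<(jtz>k'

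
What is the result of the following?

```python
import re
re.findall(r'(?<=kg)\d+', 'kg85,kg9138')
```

The `(?=…)`/`(?<=…)` assertion just peeks at neighbouring text; it doesn't advance the match position.
Walking the string: at [2:4] → '85'; at [7:11] → '9138'.
`findall` yields the raw match text (2 of them) because the pattern has no groups.

['85', '9138']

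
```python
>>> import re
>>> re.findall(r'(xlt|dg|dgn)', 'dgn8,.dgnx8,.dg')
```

Alternation isn't longest-match — the leftmost alternative that fits at this position is chosen.
Because there's exactly one group, `findall` drops the full match and keeps group 1 from each hit.

['dg', 'dg', 'dg']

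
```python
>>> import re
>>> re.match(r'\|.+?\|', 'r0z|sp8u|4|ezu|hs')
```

None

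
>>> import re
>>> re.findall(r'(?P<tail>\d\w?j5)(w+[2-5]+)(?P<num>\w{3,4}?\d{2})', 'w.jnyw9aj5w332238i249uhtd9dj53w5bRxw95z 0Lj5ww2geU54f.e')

The pattern matches a digit, then optionally a word character, then the literal 'j5' (captured as 'tail'); then one or more of a literal 'w', then one or more of a character in [2-5] (captured); then 3 to 4 of a word character (lazy), then exactly 2 of a digit (captured as 'num').
Multiple groups make `findall` return tuples — one 3-tuple for each match.

[('9aj5', 'w33223', '8i249'), ('0Lj5', 'ww2', 'geU54')]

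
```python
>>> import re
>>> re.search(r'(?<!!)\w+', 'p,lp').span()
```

`(?!…)`/`(?<!…)` only lets a position through if the neighbouring text does NOT match; no characters are consumed.
The match spans [0:1] → 'p'.

(0, 1)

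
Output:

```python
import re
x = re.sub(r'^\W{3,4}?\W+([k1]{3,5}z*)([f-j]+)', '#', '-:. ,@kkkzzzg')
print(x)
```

The pattern matches anchored at the start of the string; then 3 to 4 of a non-word character (lazy), then one or more of a non-word character; then 3 to 5 of one of [k1], then zero or more of the literal 'z' (captured); then one or more of a character in [f-j] (captured).
Matches: at [0:13] → '-:. ,@kkkzzzg'.
Each match is replaced by '#'.

#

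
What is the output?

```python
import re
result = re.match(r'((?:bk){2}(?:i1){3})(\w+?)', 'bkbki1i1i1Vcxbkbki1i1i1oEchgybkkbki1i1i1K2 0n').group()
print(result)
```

bkbki1i1i1V

This matches the literal 'bk' repeated 2 times, then the literal 'i1' repeated 3 times (captured); then one or more of a word character (lazy) (captured).
The `?` after the quantifier makes it lazy — it takes as little as possible before letting the rest of the pattern try.
`re.match` won't scan ahead — the pattern has to work from the very first character.
The match spans [0:11] → 'bkbki1i1i1V'.
Captured: group 1 = 'bkbki1i1i1', group 2 = 'V'.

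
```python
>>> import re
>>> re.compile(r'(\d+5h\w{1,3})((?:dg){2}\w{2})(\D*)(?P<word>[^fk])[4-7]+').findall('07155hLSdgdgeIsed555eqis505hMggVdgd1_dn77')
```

The pattern matches one or more of a digit, then the literal '5h', then 1 to 3 of a word character (captured); then the literal 'dg' repeated 2 times, then exactly 2 of a word character (captured); then zero or more of a non-digit (captured); then any character except [fk] (captured as 'word'); then one or more of a character in [4-7].
Matches: at [0:20] match '07155hLSdgdgeIsed555', groups = ('07155hLS', 'dgdgeI', 'sed', '5').
`findall` packs the 4 group values into a tuple for every match.

[('07155hLS', 'dgdgeI', 'sed', '5')]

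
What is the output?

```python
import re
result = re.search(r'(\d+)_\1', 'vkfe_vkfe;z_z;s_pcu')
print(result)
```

None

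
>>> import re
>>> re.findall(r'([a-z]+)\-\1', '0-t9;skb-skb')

The backreference `\1` re-matches whatever the first group consumed, character for character.
Matches: at [5:12] match 'skb-skb', group 1 = 'skb'.
One capturing group, so `findall` returns just the captured substring from the one match — 1 in all.

['skb']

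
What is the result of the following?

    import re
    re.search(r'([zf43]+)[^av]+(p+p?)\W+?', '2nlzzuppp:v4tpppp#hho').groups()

('zz', 'p')

The match spans [3:10] → 'zzuppp:'.
Captured: group 1 = 'zz', group 2 = 'p'.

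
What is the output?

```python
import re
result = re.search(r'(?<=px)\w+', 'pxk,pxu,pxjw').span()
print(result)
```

The lookaround is zero-width — it requires the adjacent text to match without consuming it, so the asserted text isn't part of the match.
`re.search` scans for the first position where the pattern succeeds.
The match spans [2:3] → 'k'.

(2, 3)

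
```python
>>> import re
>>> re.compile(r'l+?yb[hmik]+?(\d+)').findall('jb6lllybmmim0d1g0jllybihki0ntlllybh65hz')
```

['0', '0', '65']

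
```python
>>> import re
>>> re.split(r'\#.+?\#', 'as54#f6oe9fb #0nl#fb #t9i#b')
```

Matches to split on: at [4:14] → '#f6oe9fb #'; at [17:22] → '#fb #'.
The string is cut at each match, leaving 3 pieces.

['as54', '0nl', 't9i#b']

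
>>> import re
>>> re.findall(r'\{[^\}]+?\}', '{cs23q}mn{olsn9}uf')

No capturing groups, so `findall` returns the 2 full match strings.

['{cs23q}', '{olsn9}']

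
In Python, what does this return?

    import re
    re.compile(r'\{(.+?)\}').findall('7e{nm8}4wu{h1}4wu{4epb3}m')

Scanning left to right: at [2:7] match '{nm8}', group 1 = 'nm8'; at [10:14] match '{h1}', group 1 = 'h1'; at [17:24] match '{4epb3}', group 1 = '4epb3'.
With a single group, `findall` returns only what that group captured — 3 items.

['nm8', 'h1', '4epb3']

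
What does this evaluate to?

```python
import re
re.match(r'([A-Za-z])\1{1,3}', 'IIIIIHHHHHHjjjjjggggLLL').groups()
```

The backreference `\1` re-matches whatever the first group consumed, character for character.
`re.match` won't scan ahead — the pattern has to work from the very first character.
The match spans [0:4] → 'IIII'.
Captured: group 1 = 'I'.

('I',)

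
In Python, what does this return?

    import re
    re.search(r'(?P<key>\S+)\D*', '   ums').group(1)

'ums'

The pattern matches one or more of a non-whitespace character (captured as 'key'); then zero or more of a non-digit.
`search` walks the string left to right and returns the first match it finds.
The match spans [3:6] → 'ums'.
Captured: group 1 = 'ums'.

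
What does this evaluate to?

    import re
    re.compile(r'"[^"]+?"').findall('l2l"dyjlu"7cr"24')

`findall` yields the raw match text (1 of them) because the pattern has no groups.

['"dyjlu"']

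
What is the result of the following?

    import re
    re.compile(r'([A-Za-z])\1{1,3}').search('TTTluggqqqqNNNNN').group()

'TTT'

After group 1 captures some text, `\1` only succeeds where that same text appears again.
`re.search` scans for the first position where the pattern succeeds.
The match spans [0:3] → 'TTT'.
Captured: group 1 = 'T'.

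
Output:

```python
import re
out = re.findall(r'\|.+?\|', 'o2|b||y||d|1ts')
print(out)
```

Lazy quantifiers expand one character at a time until the remainder of the pattern can match.
Matches: at [2:5] → '|b|'; at [5:8] → '|y|'; at [8:11] → '|d|'.
`findall` yields the raw match text (3 of them) because the pattern has no groups.

['|b|', '|y|', '|d|']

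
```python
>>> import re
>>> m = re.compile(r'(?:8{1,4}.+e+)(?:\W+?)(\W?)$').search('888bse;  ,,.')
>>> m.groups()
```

('.',)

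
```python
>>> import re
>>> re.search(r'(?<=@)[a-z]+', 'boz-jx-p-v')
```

None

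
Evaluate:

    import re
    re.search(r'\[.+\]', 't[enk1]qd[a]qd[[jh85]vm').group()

'[enk1]qd[a]qd[[jh85]'

`re.search` tries every starting position until one works.
The match spans [1:21] → '[enk1]qd[a]qd[[jh85]'.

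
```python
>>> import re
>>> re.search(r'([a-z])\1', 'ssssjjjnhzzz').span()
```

(0, 2)

`\1` has to match the exact text group 1 already captured.
The match spans [0:2] → 'ss'.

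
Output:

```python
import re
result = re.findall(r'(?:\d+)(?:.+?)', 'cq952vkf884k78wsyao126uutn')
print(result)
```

['952v', '884k', '78w', '126u']

Pattern: one or more of a digit (non-capturing group); then one or more of any character (lazy) (non-capturing group).
Since nothing is captured, `findall` lists the 4 matched substrings directly.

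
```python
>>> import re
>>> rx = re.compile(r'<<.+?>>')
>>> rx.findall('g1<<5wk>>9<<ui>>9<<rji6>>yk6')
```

['<<5wk>>', '<<ui>>', '<<rji6>>']

The `?` after the quantifier makes it lazy — it takes as little as possible before letting the rest of the pattern try.
Since nothing is captured, `findall` lists the 3 matched substrings directly.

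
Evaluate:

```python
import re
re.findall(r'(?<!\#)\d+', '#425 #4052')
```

A negative assertion filters positions out without eating any characters.
No capturing groups, so `findall` returns the 2 full match strings.

['25', '052']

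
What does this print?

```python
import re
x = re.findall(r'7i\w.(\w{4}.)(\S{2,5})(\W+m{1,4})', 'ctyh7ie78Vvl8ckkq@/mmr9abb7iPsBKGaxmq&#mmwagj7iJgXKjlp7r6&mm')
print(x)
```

[('8Vvl8', 'ckkq@', '/mm'), ('BKGax', 'mq&', '#mm'), ('XKjlp', '7r6', '&mm')]

This matches the literal '7i', then a word character, then any character; then exactly 4 of a word character, then any character (captured); then 2 to 5 of a non-whitespace character (captured); then one or more of a non-word character, then 1 to 4 of a literal 'm' (captured).
Scanning left to right: at [4:21] match '7ie78Vvl8ckkq@/mm', groups = ('8Vvl8', 'ckkq@', '/mm'); at [26:41] match '7iPsBKGaxmq&#mm', groups = ('BKGax', 'mq&', '#mm'); at [45:60] match '7iJgXKjlp7r6&mm', groups = ('XKjlp', '7r6', '&mm').
`findall` packs the 3 group values into a tuple for every match.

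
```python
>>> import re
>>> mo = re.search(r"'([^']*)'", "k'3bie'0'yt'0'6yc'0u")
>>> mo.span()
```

(1, 7)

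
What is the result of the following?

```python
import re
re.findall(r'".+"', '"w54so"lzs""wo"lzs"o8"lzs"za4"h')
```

['"w54so"lzs""wo"lzs"o8"lzs"za4"']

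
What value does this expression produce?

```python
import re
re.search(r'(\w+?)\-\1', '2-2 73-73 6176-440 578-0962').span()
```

(0, 3)

`\1` is not a pattern — it's the concrete string captured by group 1, re-applied verbatim.
The match spans [0:3] → '2-2'.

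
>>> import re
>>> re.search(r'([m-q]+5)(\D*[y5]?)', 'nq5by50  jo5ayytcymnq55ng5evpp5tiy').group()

'nq5by5'

The pattern matches one or more of a character in [m-q], then the literal '5' (captured); then zero or more of a non-digit, then optionally one of [y5] (captured).
Unlike `match`, `search` isn't anchored — it looks for the pattern anywhere in the string.
The match spans [0:6] → 'nq5by5'.
Captured: group 1 = 'nq5', group 2 = 'by5'.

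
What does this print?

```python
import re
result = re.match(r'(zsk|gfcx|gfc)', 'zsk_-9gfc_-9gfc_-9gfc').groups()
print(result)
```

('zsk',)

With `match`, the pattern is implicitly anchored at the beginning.
The match spans [0:3] → 'zsk'.
Captured: group 1 = 'zsk'.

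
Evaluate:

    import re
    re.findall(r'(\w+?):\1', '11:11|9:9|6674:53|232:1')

A backreference is literal: `\1` must see the identical characters the first group matched.
Matches: at [0:5] match '11:11', group 1 = '11'; at [6:9] match '9:9', group 1 = '9'.
Because there's exactly one group, `findall` drops the full match and keeps group 1 from each hit.

['11', '9']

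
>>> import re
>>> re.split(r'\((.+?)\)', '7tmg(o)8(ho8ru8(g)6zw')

A non-greedy quantifier consumes as few characters as it can — just enough that the remainder of the pattern still matches from where it stops; whatever follows it matches normally.
Matches to split on: at [4:7] → '(o)'; at [8:18] → '(ho8ru8(g)'.
With a capturing group present, the delimiter's captured portion is kept in the result list.

['7tmg', 'o', '8', 'ho8ru8(g', '6zw']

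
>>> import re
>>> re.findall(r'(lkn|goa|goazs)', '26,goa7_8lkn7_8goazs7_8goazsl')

Alternation isn't longest-match — the leftmost alternative that fits at this position is chosen.
Walking the string: at [3:6] match 'goa', group 1 = 'goa'; at [9:12] match 'lkn', group 1 = 'lkn'; at [15:18] match 'goa', group 1 = 'goa'; at [23:26] match 'goa', group 1 = 'goa'.
`findall` collects group 1 from each match (4 total).

['goa', 'lkn', 'goa', 'goa']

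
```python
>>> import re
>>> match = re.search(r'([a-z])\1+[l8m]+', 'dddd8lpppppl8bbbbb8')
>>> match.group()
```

The backreference `\1` re-matches whatever the first group consumed, character for character.
`search` walks the string left to right and returns the first match it finds.
The match spans [0:6] → 'dddd8l'.
Captured: group 1 = 'd'.

'dddd8l'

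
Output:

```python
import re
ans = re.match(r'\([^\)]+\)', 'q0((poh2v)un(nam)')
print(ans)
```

With `match`, the pattern is implicitly anchored at the beginning.
Here the pattern fails at index 0, so the call returns None.

None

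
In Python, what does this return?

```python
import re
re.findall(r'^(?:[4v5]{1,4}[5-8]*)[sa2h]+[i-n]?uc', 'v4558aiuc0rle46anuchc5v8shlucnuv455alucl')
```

No capturing groups, so `findall` returns the 1 full match string.

['v4558aiuc']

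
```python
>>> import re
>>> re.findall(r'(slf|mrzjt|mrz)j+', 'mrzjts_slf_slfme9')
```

['mrz']

One capturing group, so `findall` returns just the captured substring from the one match — 1 in all.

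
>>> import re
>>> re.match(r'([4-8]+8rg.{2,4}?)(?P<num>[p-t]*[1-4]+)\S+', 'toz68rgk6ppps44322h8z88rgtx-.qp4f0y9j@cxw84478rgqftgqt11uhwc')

Pattern: one or more of a character in [4-8], then the literal '8rg', then 2 to 4 of any character (lazy) (captured); then zero or more of a character in [p-t], then one or more of a character in [1-4] (captured as 'num'); then one or more of a non-whitespace character.
`re.match` only tries the pattern at the start of the string.
Here the string doesn't start with a match, so the call returns None.

None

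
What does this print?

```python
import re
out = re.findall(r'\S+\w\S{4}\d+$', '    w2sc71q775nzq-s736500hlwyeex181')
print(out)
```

['w2sc71q775nzq-s736500hlwyeex181']

This matches one or more of a non-whitespace character, then a word character, then exactly 4 of a non-whitespace character; then one or more of a digit; then anchored at the end.
Walking the string: at [4:35] → 'w2sc71q775nzq-s736500hlwyeex181'.
`findall` yields the raw match text (1 of them) because the pattern has no groups.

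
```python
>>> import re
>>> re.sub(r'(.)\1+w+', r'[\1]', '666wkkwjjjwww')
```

`\1` has to match the exact text group 1 already captured.
Matches: at [0:4] → '666w'; at [4:7] → 'kkw'; at [7:13] → 'jjjwww'.
`\1` in the replacement pulls in group 1's text for each match.

'[6][k][j]'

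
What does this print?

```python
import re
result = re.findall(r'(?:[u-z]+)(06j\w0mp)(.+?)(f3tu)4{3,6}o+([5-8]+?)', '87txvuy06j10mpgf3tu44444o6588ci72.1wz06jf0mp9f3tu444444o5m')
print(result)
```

[('06j10mp', 'g', 'f3tu', '6'), ('06jf0mp', '9', 'f3tu', '5')]

With 4 capturing groups, `findall` returns a 4-tuple per match.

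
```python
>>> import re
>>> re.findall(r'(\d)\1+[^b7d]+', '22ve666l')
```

`\1` has to match the exact text group 1 already captured.
`findall` collects group 1 from the one match (1 total).

['2']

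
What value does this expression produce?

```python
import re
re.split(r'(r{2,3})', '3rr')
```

['3', 'rr', '']

Pattern: 2 to 3 of a literal 'r' (captured).
With a capturing group present, the delimiter's captured portion is kept in the result list.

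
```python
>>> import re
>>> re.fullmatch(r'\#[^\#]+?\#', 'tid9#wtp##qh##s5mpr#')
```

`re.fullmatch` requires the pattern to consume the entire string.
Here the pattern can't cover the whole string, so the call returns None.

None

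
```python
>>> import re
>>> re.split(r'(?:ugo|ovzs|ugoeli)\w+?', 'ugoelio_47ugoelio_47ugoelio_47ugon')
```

`|` is ordered: at each position the engine commits to the first alternative that works.
Matches to split on: at [0:4] → 'ugoe'; at [10:14] → 'ugoe'; at [20:24] → 'ugoe'; at [30:34] → 'ugon'.
`split` removes every match and returns the 5 fragments in between.

['', 'lio_47', 'lio_47', 'lio_47', '']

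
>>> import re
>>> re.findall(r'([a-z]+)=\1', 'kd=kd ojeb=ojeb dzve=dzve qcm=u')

['kd', 'ojeb', 'dzve']

`\1` is not a pattern — it's the concrete string captured by group 1, re-applied verbatim.
One capturing group, so `findall` returns just the captured substring from each match — 3 in all.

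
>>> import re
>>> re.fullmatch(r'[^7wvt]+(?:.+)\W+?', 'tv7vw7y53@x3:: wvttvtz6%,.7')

None

This matches one or more of any character except [7wvt]; then one or more of any character (non-capturing group); then one or more of a non-word character (lazy).
For `fullmatch`, every character of the input must be accounted for by the pattern.
Here the pattern can't cover the whole string, so the call returns None.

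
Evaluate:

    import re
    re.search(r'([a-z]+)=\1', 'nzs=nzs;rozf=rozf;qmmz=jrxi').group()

'nzs=nzs'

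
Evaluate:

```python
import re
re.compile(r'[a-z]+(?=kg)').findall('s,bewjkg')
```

Because the assertion is zero-width, the text it checks is not consumed and won't appear in the result.
With no groups in the pattern, `findall` gives back each whole match — 1 here.

['bewj']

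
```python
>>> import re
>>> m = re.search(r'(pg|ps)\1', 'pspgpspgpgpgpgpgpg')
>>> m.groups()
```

The match spans [6:10] → 'pgpg'.
Captured: group 1 = 'pg'.

('pg',)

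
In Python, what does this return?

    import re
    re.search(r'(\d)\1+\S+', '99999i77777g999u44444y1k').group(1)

`\1` has to match the exact text group 1 already captured.
`re.search` tries every starting position until one works.
The match spans [0:24] → '99999i77777g999u44444y1k'.
Captured: group 1 = '9'.

'9'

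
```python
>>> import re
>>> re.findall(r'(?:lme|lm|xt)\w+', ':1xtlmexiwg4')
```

Scanning left to right: at [2:12] → 'xtlmexiwg4'.
With no groups in the pattern, `findall` gives back each whole match — 1 here.

['xtlmexiwg4']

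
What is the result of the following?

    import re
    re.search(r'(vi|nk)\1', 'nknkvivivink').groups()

('nk',)

A backreference is literal: `\1` must see the identical characters the first group matched.
`re.search` tries every starting position until one works.
The match spans [0:4] → 'nknk'.
Captured: group 1 = 'nk'.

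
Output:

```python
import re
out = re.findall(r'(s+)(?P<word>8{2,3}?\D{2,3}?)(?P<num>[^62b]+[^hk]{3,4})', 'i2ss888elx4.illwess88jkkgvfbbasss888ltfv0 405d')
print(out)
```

[('ss', '888el', 'x4.illwess88jkkgvfbbas'), ('ss', '888lt', 'fv0 405d')]

The pattern matches one or more of a literal 's' (captured); then 2 to 3 of a literal '8' (lazy), then 2 to 3 of a non-digit (lazy) (captured as 'word'); then one or more of any character except [62b], then 3 to 4 of any character except [hk] (captured as 'num').
With the lazy modifier that quantifier settles for the fewest repetitions that let the rest of the pattern succeed (the atoms after it are unaffected and can still be greedy).
Scanning left to right: at [2:31] match 'ss888elx4.illwess88jkkgvfbbas', groups = ('ss', '888el', 'x4.illwess88jkkgvfbbas'); at [31:46] match 'ss888ltfv0 405d', groups = ('ss', '888lt', 'fv0 405d').
With 3 capturing groups, `findall` returns a 3-tuple per match.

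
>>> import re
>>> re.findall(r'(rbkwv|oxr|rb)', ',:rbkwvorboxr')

['rbkwv', 'rb', 'oxr']

Branches in `(...|...)` are attempted left-to-right; the first branch that allows the whole pattern to succeed is taken.
Walking the string: at [2:7] match 'rbkwv', group 1 = 'rbkwv'; at [8:10] match 'rb', group 1 = 'rb'; at [10:13] match 'oxr', group 1 = 'oxr'.
Because there's exactly one group, `findall` drops the full match and keeps group 1 from each hit.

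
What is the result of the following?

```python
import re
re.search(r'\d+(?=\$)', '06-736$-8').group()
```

'736'

The positive lookaround only admits positions where the adjacent text matches; those characters stay outside the span.
The match spans [3:6] → '736'.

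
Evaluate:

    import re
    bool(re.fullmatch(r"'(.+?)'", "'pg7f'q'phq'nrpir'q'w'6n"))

False

`re.fullmatch` is like wrapping the pattern in `^…$` (in single-line mode).
Here the pattern can't cover the whole string, so the call returns None, and `bool(None)` is False.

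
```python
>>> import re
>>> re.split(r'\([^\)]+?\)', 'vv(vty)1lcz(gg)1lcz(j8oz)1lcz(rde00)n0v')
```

Each match becomes a cut point; 5 segments remain.

['vv', '1lcz', '1lcz', '1lcz', 'n0v']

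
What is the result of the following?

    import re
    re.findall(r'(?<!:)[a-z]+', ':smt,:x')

A negative assertion filters positions out without eating any characters.
Walking the string: at [2:4] → 'mt'.
`findall` yields the raw match text (1 of them) because the pattern has no groups.

['mt']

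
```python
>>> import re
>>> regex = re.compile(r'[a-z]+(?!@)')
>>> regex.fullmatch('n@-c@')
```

A negative assertion filters positions out without eating any characters.
`re.fullmatch` requires the pattern to consume the entire string.
Here the string isn't matched end-to-end, so the call returns None.

None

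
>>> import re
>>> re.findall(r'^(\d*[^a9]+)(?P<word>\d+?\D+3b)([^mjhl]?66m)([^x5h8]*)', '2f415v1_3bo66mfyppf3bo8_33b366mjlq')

[('2f415v', '1_3b', 'o66m', 'fyppf3bo')]

Pattern: anchored at the start of the string; then zero or more of a digit, then one or more of any character except [a9] (captured); then one or more of a digit (lazy), then one or more of a non-digit, then the literal '3b' (captured as 'word'); then optionally any character except [mjhl], then the literal '66m' (captured); then zero or more of any character except [x5h8] (captured).
Scanning left to right: at [0:22] match '2f415v1_3bo66mfyppf3bo', groups = ('2f415v', '1_3b', 'o66m', 'fyppf3bo').
With 4 capturing groups, `findall` returns a 4-tuple per match.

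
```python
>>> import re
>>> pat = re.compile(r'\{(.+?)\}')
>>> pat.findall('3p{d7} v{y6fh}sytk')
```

['d7', 'y6fh']

With the lazy modifier that quantifier settles for the fewest repetitions that let the rest of the pattern succeed (the atoms after it are unaffected and can still be greedy).
With a single group, `findall` returns only what that group captured — 2 items.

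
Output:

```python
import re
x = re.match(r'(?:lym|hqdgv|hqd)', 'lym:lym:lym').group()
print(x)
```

lym

With `match`, the pattern is implicitly anchored at the beginning.
The match spans [0:3] → 'lym'.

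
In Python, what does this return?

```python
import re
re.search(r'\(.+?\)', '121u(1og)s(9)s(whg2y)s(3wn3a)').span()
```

(4, 9)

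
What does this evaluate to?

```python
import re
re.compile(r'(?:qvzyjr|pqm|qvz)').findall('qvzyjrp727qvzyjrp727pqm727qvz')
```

['qvzyjr', 'qvzyjr', 'pqm', 'qvz']

Alternation tries branches left to right and keeps the first one that lets the overall match succeed at that position.
`findall` yields the raw match text (4 of them) because the pattern has no groups.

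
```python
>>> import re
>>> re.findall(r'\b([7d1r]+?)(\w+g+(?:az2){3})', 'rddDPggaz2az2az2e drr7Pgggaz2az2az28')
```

[('r', 'ddDPggaz2az2az2'), ('d', 'rr7Pgggaz2az2az2')]

This matches a word boundary (`\b`, zero-width); then one or more of one of [7d1r] (lazy) (captured); then one or more of a word character, then one or more of a literal 'g', then the literal 'az2' repeated 3 times (captured).
With the lazy modifier that quantifier settles for the fewest repetitions that let the rest of the pattern succeed (the atoms after it are unaffected and can still be greedy).
Walking the string: at [0:16] match 'rddDPggaz2az2az2', groups = ('r', 'ddDPggaz2az2az2'); at [18:35] match 'drr7Pgggaz2az2az2', groups = ('d', 'rr7Pgggaz2az2az2').
2 groups means each result is a tuple of 2 captured strings — 2 here.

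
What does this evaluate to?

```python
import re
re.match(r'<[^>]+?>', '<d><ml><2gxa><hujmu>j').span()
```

(0, 3)

`re.match` won't scan ahead — the pattern has to work from the very first character.
The match spans [0:3] → '<d>'.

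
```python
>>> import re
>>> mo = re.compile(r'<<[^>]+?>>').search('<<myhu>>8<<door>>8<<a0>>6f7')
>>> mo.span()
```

Unlike `match`, `search` isn't anchored — it looks for the pattern anywhere in the string.
The match spans [0:8] → '<<myhu>>'.

(0, 8)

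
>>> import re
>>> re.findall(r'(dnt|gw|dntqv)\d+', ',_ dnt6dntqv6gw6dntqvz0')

Because there's exactly one group, `findall` drops the full match and keeps group 1 from each hit.

['dnt', 'dntqv', 'gw']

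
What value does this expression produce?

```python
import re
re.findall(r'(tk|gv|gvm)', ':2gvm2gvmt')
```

['gv', 'gv']

Alternation tries branches left to right and keeps the first one that lets the overall match succeed at that position.
Walking the string: at [2:4] match 'gv', group 1 = 'gv'; at [6:8] match 'gv', group 1 = 'gv'.
`findall` collects group 1 from each match (2 total).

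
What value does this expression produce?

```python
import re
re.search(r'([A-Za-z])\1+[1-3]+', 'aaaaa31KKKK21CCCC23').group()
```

A backreference is literal: `\1` must see the identical characters the first group matched.
The match spans [0:7] → 'aaaaa31'.

'aaaaa31'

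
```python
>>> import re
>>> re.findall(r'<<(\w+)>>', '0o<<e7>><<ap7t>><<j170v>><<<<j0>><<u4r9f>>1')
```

['e7', 'ap7t', 'j170v', 'j0', 'u4r9f']

With a single group, `findall` returns only what that group captured — 5 items.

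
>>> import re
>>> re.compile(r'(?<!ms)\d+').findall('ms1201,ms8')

The negative lookahead/lookbehind blocks any match where the forbidden context is present.
Walking the string: at [3:6] → '201'.
No capturing groups, so `findall` returns the 1 full match string.

['201']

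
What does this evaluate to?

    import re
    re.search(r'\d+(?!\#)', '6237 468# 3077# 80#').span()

(0, 4)

The negative lookaround is zero-width — it rules out positions where the adjacent text would match, without consuming anything.
The match spans [0:4] → '6237'.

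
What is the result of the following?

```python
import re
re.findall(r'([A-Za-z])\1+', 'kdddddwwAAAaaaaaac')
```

['d', 'w', 'A', 'a']

`\1` is not a pattern — it's the concrete string captured by group 1, re-applied verbatim.
Matches: at [1:6] match 'ddddd', group 1 = 'd'; at [6:8] match 'ww', group 1 = 'w'; at [8:11] match 'AAA', group 1 = 'A'; at [11:17] match 'aaaaaa', group 1 = 'a'.
`findall` collects group 1 from each match (4 total).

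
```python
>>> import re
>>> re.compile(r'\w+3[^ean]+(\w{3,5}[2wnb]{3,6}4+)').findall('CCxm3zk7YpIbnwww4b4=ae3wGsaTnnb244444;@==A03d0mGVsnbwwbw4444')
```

`findall` collects group 1 from each match (3 total).

['Ibnwww4', 'aTnnb244444', 'nbwwbw4444']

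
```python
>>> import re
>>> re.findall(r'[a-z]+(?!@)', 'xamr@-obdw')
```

['xam', 'obdw']

`(?!…)`/`(?<!…)` only lets a position through if the neighbouring text does NOT match; no characters are consumed.
Walking the string: at [0:3] → 'xam'; at [6:10] → 'obdw'.
With no groups in the pattern, `findall` gives back each whole match — 2 here.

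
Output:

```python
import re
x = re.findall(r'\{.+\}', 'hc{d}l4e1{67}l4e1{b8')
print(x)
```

['{d}l4e1{67}']

Walking the string: at [2:13] → '{d}l4e1{67}'.
With no groups in the pattern, `findall` gives back each whole match — 1 here.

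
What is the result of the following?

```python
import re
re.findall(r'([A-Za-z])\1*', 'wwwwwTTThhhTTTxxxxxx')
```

['w', 'T', 'h', 'T', 'x']

`\1` is not a pattern — it's the concrete string captured by group 1, re-applied verbatim.
With a single group, `findall` returns only what that group captured — 5 items.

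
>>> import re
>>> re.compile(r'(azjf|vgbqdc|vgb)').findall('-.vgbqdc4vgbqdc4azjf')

`|` is ordered: at each position the engine commits to the first alternative that works.
Scanning left to right: at [2:8] match 'vgbqdc', group 1 = 'vgbqdc'; at [9:15] match 'vgbqdc', group 1 = 'vgbqdc'; at [16:20] match 'azjf', group 1 = 'azjf'.
One capturing group, so `findall` returns just the captured substring from each match — 3 in all.

['vgbqdc', 'vgbqdc', 'azjf']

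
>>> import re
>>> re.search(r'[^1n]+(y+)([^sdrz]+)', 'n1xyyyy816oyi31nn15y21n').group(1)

'y'

The pattern matches one or more of any character except [1n]; then one or more of a literal 'y' (captured); then one or more of any character except [sdrz] (captured).
Unlike `match`, `search` isn't anchored — it looks for the pattern anywhere in the string.
The match spans [2:23] → 'xyyyy816oyi31nn15y21n'.
Captured: group 1 = 'y', group 2 = '816oyi31nn15y21n'.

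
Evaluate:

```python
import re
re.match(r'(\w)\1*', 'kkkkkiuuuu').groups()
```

After group 1 captures some text, `\1` only succeeds where that same text appears again.
`re.match` won't scan ahead — the pattern has to work from the very first character.
The match spans [0:5] → 'kkkkk'.
Captured: group 1 = 'k'.

('k',)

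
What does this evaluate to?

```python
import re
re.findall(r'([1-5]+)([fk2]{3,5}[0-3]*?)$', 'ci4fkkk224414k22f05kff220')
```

[('5', 'kff220')]

`findall` packs the 2 group values into a tuple for every match.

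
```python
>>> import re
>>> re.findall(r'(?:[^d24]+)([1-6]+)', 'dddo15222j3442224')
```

['222', '442224']

`findall` collects group 1 from each match (2 total).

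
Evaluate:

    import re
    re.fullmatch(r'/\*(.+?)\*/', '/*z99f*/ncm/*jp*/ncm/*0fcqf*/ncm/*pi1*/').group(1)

'z99f*/ncm/*jp*/ncm/*0fcqf*/ncm/*pi1'

`re.fullmatch` is like wrapping the pattern in `^…$` (in single-line mode).
The match spans [0:39] → '/*z99f*/ncm/*jp*/ncm/*0fcqf*/ncm/*pi1*/'.
Captured: group 1 = 'z99f*/ncm/*jp*/ncm/*0fcqf*/ncm/*pi1'.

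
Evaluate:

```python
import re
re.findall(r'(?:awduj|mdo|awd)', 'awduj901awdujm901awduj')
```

['awduj', 'awduj', 'awduj']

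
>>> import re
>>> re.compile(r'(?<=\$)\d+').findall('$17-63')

Lookahead/lookbehind check context without consuming it, so the matched span excludes the asserted characters.
Since nothing is captured, `findall` lists the 1 matched substring directly.

['17']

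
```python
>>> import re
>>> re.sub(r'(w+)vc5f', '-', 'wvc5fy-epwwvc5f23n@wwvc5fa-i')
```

'-y-ep-23n@-a-i'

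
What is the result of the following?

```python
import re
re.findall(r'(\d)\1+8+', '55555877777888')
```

['5', '7']

After group 1 captures some text, `\1` only succeeds where that same text appears again.
`findall` collects group 1 from each match (2 total).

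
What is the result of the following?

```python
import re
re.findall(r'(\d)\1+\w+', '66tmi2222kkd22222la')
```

['6']

The backreference `\1` re-matches whatever the first group consumed, character for character.
Matches: at [0:19] match '66tmi2222kkd22222la', group 1 = '6'.
With a single group, `findall` returns only what that group captured — 1 item.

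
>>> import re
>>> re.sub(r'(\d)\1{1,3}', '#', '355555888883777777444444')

`\1` has to match the exact text group 1 already captured.
Matches: at [1:5] → '5555'; at [6:10] → '8888'; at [12:16] → '7777'; at [16:18] → '77'; at [18:22] → '4444'; ….
`sub` substitutes '#' at each match site.

'3#5#83####'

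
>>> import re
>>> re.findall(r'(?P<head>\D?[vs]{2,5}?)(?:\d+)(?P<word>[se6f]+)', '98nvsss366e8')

[('nvsss', 'e')]

2 groups means the one result is a tuple of 2 captured strings — 1 here.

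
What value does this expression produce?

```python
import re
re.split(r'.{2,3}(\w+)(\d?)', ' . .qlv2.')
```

The pattern matches 2 to 3 of any character; then one or more of a word character (captured); then optionally a digit (captured).
Matches to split on: at [1:8] → '. .qlv2'.
`re.split` interleaves the captured-group text with the surrounding fragments.

[' ', 'qlv2', '', '.']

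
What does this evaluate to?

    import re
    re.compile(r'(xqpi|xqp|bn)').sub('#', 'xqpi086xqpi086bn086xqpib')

'#086#086#086#b'

Branches in `(...|...)` are attempted left-to-right; the first branch that allows the whole pattern to succeed is taken.
Matches: at [0:4] → 'xqpi'; at [7:11] → 'xqpi'; at [14:16] → 'bn'; at [19:23] → 'xqpi'.
Every occurrence is swapped for '#'.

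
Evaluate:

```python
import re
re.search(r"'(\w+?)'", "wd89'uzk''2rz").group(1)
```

'uzk'

The match spans [4:9] → "'uzk'".
Captured: group 1 = 'uzk'.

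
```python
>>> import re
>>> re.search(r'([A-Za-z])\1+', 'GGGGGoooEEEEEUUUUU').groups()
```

('G',)

The match spans [0:5] → 'GGGGG'.
Captured: group 1 = 'G'.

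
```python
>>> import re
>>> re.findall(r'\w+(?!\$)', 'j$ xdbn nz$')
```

['xdbn', 'n']

The negative lookahead/lookbehind blocks any match where the forbidden context is present.
Matches: at [3:7] → 'xdbn'; at [8:9] → 'n'.
No capturing groups, so `findall` returns the 2 full match strings.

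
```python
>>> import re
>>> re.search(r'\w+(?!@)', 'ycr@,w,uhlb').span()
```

`(?!…)`/`(?<!…)` only lets a position through if the neighbouring text does NOT match; no characters are consumed.
Unlike `match`, `search` isn't anchored — it looks for the pattern anywhere in the string.
The match spans [0:2] → 'yc'.

(0, 2)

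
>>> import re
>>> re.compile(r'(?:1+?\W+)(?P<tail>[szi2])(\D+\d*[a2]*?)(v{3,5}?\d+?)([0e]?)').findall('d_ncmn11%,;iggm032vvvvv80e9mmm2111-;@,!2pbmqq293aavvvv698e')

[('i', 'ggm032', 'vvvvv8', '0'), ('2', 'pbmqq293aa', 'vvvv6', '')]

This matches one or more of a literal '1' (lazy), then one or more of a non-word character (non-capturing group); then one of [szi2] (captured as 'tail'); then one or more of a non-digit, then zero or more of a digit, then zero or more of one of [a2] (lazy) (captured); then 3 to 5 of a literal 'v' (lazy), then one or more of a digit (lazy) (captured); then optionally one of [0e] (captured).
Scanning left to right: at [6:25] match '11%,;iggm032vvvvv80', groups = ('i', 'ggm032', 'vvvvv8', '0'); at [31:55] match '111-;@,!2pbmqq293aavvvv6', groups = ('2', 'pbmqq293aa', 'vvvv6', '').
With 4 capturing groups, `findall` returns a 4-tuple per match.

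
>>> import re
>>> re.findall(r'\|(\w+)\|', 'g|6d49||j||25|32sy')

Scanning left to right: at [1:7] match '|6d49|', group 1 = '6d49'; at [7:10] match '|j|', group 1 = 'j'; at [10:14] match '|25|', group 1 = '25'.
With a single group, `findall` returns only what that group captured — 3 items.

['6d49', 'j', '25']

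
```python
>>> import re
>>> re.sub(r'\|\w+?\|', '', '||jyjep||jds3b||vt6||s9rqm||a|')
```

Each match is replaced by ''.

'|'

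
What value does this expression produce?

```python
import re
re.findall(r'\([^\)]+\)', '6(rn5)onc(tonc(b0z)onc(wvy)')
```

['(rn5)', '(tonc(b0z)', '(wvy)']

`findall` yields the raw match text (3 of them) because the pattern has no groups.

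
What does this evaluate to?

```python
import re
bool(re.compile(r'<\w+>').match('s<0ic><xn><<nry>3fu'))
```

False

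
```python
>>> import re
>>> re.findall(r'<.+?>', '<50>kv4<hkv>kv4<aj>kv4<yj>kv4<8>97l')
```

['<50>', '<hkv>', '<aj>', '<yj>', '<8>']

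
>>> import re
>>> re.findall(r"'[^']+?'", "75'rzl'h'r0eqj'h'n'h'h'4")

["'rzl'", "'r0eqj'", "'n'", "'h'"]

Scanning left to right: at [2:7] → "'rzl'"; at [8:15] → "'r0eqj'"; at [16:19] → "'n'"; at [20:23] → "'h'".
Since nothing is captured, `findall` lists the 4 matched substrings directly.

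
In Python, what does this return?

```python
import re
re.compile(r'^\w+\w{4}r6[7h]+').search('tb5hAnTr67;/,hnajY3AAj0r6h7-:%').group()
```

'tb5hAnTr67'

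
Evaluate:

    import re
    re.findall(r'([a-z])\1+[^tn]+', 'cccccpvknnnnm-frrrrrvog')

['c', 'n']

The backreference `\1` re-matches whatever the first group consumed, character for character.
Walking the string: at [0:8] match 'cccccpvk', group 1 = 'c'; at [8:23] match 'nnnnm-frrrrrvog', group 1 = 'n'.
`findall` collects group 1 from each match (2 total).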